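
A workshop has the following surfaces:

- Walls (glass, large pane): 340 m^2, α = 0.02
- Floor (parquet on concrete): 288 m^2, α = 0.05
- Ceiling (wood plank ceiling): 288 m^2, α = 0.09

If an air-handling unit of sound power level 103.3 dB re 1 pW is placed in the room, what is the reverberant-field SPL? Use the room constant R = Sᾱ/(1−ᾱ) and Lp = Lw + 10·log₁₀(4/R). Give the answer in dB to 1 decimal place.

Σ(Sᵢαᵢ) = 340×0.02 + 288×0.05 + 288×0.09 = 47.120; total area S = 916.0 m^2.
ᾱ = 0.0514, so room constant R = A/(1−ᾱ) = 49.673 m^2.
Lp = 103.3 + 10·log₁₀(4/49.673) = 103.3 + (-10.94) = 92.4 dB.

92.4 dB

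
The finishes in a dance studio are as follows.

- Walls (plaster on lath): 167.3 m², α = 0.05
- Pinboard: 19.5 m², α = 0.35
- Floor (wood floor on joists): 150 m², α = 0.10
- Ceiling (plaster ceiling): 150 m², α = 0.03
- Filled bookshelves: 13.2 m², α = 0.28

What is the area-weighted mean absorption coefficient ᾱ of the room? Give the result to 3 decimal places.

S = Σ Sᵢ = 167.3 + 19.5 + 150 + 150 + 13.2 = 500.0 m².
A = 167.3*0.05 + 19.5*0.35 + 150*0.10 + 150*0.03 + 13.2*0.28 = 38.386 sabins.
ᾱ = A/S = 0.077.

0.077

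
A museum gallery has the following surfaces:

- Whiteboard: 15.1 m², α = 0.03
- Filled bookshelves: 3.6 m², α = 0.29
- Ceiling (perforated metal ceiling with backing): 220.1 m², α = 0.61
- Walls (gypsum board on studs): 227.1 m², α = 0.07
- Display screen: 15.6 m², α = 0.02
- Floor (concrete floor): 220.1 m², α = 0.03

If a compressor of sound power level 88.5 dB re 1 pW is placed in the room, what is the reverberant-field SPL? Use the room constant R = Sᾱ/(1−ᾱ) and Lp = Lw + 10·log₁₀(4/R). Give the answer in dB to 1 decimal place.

71.4 dB

A = 158.570 sabins; S = 701.6 m².
ᾱ = 158.570/701.6 = 0.2260; R = Sᾱ/(1−ᾱ) = 158.570/(1−0.2260) = 204.871 m².
Lp = Lw + 10 log₁₀(4/R) = 88.5 -17.09 = 71.4 dB.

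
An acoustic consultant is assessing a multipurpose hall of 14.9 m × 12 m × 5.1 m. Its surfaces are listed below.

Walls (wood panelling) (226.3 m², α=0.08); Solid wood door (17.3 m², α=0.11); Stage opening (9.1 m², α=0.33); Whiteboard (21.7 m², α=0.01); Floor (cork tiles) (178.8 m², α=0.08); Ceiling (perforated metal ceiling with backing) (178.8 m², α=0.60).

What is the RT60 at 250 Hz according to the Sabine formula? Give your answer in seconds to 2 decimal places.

Equivalent absorption area: A = 226.3×0.08 + 17.3×0.11 + 9.1×0.33 + 21.7×0.01 + 178.8×0.08 + 178.8×0.60 = 144.811 m².
Volume V = 14.9 × 12 × 5.1 = 911.88 m³.
T = 0.161 V/A = 0.161·911.88/144.811 = 1.01 s.

1.01 seconds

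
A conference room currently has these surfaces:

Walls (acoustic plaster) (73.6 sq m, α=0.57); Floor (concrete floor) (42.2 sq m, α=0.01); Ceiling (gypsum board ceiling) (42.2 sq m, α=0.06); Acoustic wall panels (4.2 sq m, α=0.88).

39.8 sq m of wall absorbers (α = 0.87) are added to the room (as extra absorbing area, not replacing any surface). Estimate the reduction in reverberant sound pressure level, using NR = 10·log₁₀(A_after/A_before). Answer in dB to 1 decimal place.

Summing Sᵢαᵢ: 41.952 + 0.422 + 2.532 + 3.696 → A_before = 48.602 sabins.
Added absorption = 39.8 × 0.87 = 34.626 sabins.
A_after = 48.602 + 34.626 = 83.228 sabins.
NR = 10·log₁₀(83.228/48.602) = 2.3 dB.

2.3 dB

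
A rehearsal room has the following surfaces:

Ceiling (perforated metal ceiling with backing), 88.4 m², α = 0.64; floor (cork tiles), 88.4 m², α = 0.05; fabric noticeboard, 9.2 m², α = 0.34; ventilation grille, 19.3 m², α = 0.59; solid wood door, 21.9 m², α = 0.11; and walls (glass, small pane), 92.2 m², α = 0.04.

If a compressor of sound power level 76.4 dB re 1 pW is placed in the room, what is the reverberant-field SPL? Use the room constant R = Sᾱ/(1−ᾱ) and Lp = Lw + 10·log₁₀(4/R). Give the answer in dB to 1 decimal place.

62.0 dB

Σ(Sᵢαᵢ) = 88.4·0.64 + 88.4·0.05 + 9.2·0.34 + 19.3·0.59 + 21.9·0.11 + 92.2·0.04 = 81.608; total area S = 319.4 m².
ᾱ = 81.608/319.4 = 0.2555; R = Sᾱ/(1−ᾱ) = 81.608/(1−0.2555) = 109.615 m².
Lp = Lw + 10 log₁₀(4/R) = 76.4 -14.38 = 62.0 dB.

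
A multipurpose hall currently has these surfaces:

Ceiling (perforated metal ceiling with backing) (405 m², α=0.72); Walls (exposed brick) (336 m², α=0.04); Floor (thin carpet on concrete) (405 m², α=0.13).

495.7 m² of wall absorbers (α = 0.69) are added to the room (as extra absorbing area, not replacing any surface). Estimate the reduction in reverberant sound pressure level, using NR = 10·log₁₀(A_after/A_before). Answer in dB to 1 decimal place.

2.9 dB

Total absorption A_before = 405*0.72 + 336*0.04 + 405*0.13
  = 291.600 + 13.440 + 52.650 = 357.690 m² sabins.
Treatment contributes 495.7·0.69 = 342.033 sabins.
New total A_after = 699.723 sabins.
Reduction = 10 log₁₀(A_after/A_before) = 10 log₁₀(1.9562) = 2.9 dB.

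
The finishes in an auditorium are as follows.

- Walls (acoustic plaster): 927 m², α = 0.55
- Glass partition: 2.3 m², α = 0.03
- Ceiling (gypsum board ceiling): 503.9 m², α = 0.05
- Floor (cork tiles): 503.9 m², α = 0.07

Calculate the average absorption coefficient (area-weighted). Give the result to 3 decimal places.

S = Σ Sᵢ = 927 + 2.3 + 503.9 + 503.9 = 1937.1 m².
Σ(Sᵢαᵢ) = 927·0.55 + 2.3·0.03 + 503.9·0.05 + 503.9·0.07 = 570.387.
ᾱ = A/S = 0.294.

0.294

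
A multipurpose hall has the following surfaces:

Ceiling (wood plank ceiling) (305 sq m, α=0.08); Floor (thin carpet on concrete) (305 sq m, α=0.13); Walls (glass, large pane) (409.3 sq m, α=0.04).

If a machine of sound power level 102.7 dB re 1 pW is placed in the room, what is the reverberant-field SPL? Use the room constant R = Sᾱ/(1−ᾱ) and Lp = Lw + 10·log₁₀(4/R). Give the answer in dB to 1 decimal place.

89.3 dB

A = 80.422 sabins; S = 1019.3 sq m.
ᾱ = 80.422/1019.3 = 0.0789; R = Sᾱ/(1−ᾱ) = 80.422/(1−0.0789) = 87.311 sq m.
Lp = 102.7 + 10·log₁₀(4/87.311) = 102.7 + (-13.39) = 89.3 dB.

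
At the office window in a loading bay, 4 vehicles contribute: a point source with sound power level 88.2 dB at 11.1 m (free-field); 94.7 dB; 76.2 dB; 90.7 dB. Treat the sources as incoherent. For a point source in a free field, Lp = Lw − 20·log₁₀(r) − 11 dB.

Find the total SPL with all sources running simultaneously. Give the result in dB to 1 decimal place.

96.2 dB

Source at 11.1 m: Lp = 88.2 − 20·log₁₀(11.1) − 11 = 56.3 dB.
Σ 10^(Lᵢ/10) = 4.168e+09.
L_total = 10·log₁₀(4.168e+09) = 96.2 dB.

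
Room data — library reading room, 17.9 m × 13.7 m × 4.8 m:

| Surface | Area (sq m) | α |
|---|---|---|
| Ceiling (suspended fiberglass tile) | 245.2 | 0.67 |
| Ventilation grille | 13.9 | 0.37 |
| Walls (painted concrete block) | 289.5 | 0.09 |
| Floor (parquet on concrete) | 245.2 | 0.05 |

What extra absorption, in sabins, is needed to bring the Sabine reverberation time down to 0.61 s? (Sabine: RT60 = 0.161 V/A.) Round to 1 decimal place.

A₁ = Σ Sᵢαᵢ = 245.2×0.67 + 13.9×0.37 + 289.5×0.09 + 245.2×0.05 = 207.742 sabins.
V = 1177.104 m³. Required absorption A₂ = 0.161 × 1177.104 / 0.61 = 310.678 sabins.
Additional absorption ΔA = 310.678 − 207.742 = 102.9 sabins.

102.9 sabins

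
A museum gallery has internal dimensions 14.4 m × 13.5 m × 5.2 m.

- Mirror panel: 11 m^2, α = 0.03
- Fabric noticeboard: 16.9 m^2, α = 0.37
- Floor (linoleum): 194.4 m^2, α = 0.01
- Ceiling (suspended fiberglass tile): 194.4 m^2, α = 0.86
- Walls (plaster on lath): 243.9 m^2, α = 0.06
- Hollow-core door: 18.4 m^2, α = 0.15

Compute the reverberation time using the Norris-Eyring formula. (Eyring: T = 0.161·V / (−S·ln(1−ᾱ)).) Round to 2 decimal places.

Total surface area S = 11 + 16.9 + 194.4 + 194.4 + 243.9 + 18.4 = 679.0 m^2.
Σ(Sᵢαᵢ) = 11×0.03 + 16.9×0.37 + 194.4×0.01 + 194.4×0.86 + 243.9×0.06 + 18.4×0.15 = 193.105.
Mean coefficient ᾱ = A/S = 0.2844.
−S·ln(1−ᾱ) = −679.0 × ln(1 − 0.2844) = 227.216.
V = 14.4 × 13.5 × 5.2 = 1010.88 m³.
RT60 = 0.161 × 1010.88 / 227.216 = 0.72 s.

0.72 sec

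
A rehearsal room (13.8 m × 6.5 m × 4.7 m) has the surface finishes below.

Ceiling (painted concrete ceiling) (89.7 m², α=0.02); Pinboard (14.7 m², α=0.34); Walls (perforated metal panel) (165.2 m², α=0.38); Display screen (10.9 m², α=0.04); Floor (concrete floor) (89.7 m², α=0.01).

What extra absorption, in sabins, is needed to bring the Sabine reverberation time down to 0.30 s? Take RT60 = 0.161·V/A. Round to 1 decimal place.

155.4 sabins

Summing Sᵢαᵢ: 1.794 + 4.998 + 62.776 + 0.436 + 0.897 → A₁ = 70.901 sabins.
For T = 0.30 s, need A₂ = 0.161·V/T = 0.161·421.59/0.30 = 226.253 sabins.
ΔA = A₂ − A₁ = 226.253 − 70.901 = 155.4 sabins.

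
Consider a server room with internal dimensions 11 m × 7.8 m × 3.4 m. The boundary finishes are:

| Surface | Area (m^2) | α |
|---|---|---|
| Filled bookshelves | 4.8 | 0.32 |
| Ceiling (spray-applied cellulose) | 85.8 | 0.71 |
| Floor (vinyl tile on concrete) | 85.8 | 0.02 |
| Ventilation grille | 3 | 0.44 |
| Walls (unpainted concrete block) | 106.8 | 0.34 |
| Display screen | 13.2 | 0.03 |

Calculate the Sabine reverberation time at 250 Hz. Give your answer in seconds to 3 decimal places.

Equivalent absorption area: A = 4.8·0.32 + 85.8·0.71 + 85.8·0.02 + 3·0.44 + 106.8·0.34 + 13.2·0.03 = 102.198 m^2.
Room volume: 291.72 m³.
RT60 = 0.161 · V / A = 0.161 × 291.72 / 102.198 = 0.460 s.

0.460 s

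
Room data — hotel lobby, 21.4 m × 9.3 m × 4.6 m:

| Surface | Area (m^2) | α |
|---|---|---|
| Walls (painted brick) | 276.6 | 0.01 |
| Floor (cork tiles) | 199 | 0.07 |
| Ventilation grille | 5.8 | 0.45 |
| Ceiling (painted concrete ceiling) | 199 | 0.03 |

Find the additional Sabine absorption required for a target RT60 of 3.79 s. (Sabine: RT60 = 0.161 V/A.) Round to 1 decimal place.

Summing Sᵢαᵢ: 2.766 + 13.930 + 2.610 + 5.970 → A₁ = 25.276 sabins.
For T = 3.79 s, need A₂ = 0.161·V/T = 0.161·915.492/3.79 = 38.890 sabins.
Shortfall: 38.890 − 25.276 = 13.6 sabins.

13.6 sabins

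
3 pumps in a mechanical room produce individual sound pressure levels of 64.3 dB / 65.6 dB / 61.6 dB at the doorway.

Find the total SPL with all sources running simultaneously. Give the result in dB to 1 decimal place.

68.9 dB

Converting to relative power and adding: 10^(64.3/10) + 10^(65.6/10) + 10^(61.6/10) = 7.768e+06.
Combined level = 10 log₁₀(7.768e+06) = 68.9 dB.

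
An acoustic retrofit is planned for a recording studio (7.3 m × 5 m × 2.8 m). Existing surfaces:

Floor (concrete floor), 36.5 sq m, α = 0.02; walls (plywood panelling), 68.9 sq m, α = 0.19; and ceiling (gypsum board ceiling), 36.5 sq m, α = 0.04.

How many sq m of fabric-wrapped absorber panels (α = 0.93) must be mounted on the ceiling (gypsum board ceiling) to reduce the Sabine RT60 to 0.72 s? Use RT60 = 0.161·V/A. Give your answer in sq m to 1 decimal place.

Equivalent absorption area: A₁ = 36.5·0.02 + 68.9·0.19 + 36.5·0.04 = 15.281 sq m.
Required A₂ = 0.161·102.2/0.72 = 22.853 sabins.
ΔA needed = 22.853 − 15.281 = 7.572 sabins.
Each sq m of panel replacing the ceiling (gypsum board ceiling) adds (0.93 − 0.04) = 0.89 sabins.
Area = ΔA/Δα = 7.572/0.89 = 8.5 sq m.

8.5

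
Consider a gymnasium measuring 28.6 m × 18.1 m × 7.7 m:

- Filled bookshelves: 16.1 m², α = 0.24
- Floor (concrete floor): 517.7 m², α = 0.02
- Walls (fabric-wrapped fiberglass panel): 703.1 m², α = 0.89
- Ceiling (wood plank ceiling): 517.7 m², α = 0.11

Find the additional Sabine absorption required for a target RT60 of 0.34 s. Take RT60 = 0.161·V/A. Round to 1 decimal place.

1190.6 sabins

Summing Sᵢαᵢ: 3.864 + 10.354 + 625.759 + 56.947 → A₁ = 696.924 sabins.
Target A₂ = 0.161·3985.982/0.34 = 1887.480 sabins (V = 3985.982 m³).
ΔA = A₂ − A₁ = 1887.480 − 696.924 = 1190.6 sabins.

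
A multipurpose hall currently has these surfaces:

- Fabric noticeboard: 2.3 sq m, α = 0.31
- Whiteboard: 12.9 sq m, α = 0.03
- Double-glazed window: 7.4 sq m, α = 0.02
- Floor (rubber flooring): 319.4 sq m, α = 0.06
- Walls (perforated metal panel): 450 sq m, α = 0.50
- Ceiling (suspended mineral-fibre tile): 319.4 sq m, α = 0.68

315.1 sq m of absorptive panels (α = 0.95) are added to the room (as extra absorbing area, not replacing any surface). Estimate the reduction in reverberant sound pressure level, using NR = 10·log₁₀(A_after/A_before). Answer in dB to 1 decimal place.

Equivalent absorption area: A_before = 2.3·0.31 + 12.9·0.03 + 7.4·0.02 + 319.4·0.06 + 450·0.50 + 319.4·0.68 = 462.604 sq m.
Added absorption = 315.1 × 0.95 = 299.345 sabins.
A_after = 462.604 + 299.345 = 761.949 sabins.
NR = 10·log₁₀(761.949/462.604) = 2.2 dB.

2.2 dB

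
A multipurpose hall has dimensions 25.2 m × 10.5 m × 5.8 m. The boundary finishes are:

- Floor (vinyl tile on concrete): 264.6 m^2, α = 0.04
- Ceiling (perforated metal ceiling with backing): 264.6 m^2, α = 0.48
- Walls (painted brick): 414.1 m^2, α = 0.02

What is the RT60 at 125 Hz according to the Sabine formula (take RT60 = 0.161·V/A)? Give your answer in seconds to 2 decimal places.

1.69 sec

A = Σ Sᵢαᵢ = 264.6*0.04 + 264.6*0.48 + 414.1*0.02 = 145.874 sabins.
V = 25.2·10.5·5.8 = 1534.68 m³.
T = 0.161 V/A = 0.161·1534.68/145.874 = 1.69 s.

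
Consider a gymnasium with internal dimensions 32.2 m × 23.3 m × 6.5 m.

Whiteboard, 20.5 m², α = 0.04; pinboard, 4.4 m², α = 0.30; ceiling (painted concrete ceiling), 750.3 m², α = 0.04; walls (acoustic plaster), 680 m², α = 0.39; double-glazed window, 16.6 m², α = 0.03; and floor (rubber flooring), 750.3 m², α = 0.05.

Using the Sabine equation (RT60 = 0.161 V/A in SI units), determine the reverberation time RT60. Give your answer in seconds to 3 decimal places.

Equivalent absorption area: A = 20.5·0.04 + 4.4·0.30 + 750.3·0.04 + 680·0.39 + 16.6·0.03 + 750.3·0.05 = 335.365 m².
V = 32.2·23.3·6.5 = 4876.69 m³.
T = 0.161 V/A = 0.161·4876.69/335.365 = 2.341 s.

2.341 s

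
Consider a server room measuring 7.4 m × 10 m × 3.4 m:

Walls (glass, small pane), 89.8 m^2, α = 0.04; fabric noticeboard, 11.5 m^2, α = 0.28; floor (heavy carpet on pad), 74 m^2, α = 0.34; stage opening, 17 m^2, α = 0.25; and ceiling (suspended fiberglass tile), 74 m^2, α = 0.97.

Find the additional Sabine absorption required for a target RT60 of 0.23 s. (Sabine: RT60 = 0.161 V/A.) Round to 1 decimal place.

68.1 sabins

Total absorption A₁ = 89.8*0.04 + 11.5*0.28 + 74*0.34 + 17*0.25 + 74*0.97
  = 3.592 + 3.220 + 25.160 + 4.250 + 71.780 = 108.002 m^2 sabins.
Target A₂ = 0.161·251.6/0.23 = 176.120 sabins (V = 251.6 m³).
ΔA = A₂ − A₁ = 176.120 − 108.002 = 68.1 sabins.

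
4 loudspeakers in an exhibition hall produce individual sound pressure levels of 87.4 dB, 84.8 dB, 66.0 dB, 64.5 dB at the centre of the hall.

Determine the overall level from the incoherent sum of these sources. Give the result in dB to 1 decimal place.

89.3 dB

Converting to relative power and adding: 10^(87.4/10) + 10^(84.8/10) + 10^(66.0/10) + 10^(64.5/10) = 8.583e+08.
Back to dB: 10·log₁₀ Σ = 89.3 dB.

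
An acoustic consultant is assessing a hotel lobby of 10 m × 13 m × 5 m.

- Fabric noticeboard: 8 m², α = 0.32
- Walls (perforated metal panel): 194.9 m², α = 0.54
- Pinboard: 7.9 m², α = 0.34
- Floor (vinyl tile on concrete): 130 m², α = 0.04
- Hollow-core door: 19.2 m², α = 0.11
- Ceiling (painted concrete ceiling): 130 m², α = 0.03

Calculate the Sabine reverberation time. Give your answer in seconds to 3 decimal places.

Equivalent absorption area: A = 8·0.32 + 194.9·0.54 + 7.9·0.34 + 130·0.04 + 19.2·0.11 + 130·0.03 = 121.704 m².
Room volume: 650 m³.
T = 0.161 V/A = 0.161·650/121.704 = 0.860 s.

0.860 seconds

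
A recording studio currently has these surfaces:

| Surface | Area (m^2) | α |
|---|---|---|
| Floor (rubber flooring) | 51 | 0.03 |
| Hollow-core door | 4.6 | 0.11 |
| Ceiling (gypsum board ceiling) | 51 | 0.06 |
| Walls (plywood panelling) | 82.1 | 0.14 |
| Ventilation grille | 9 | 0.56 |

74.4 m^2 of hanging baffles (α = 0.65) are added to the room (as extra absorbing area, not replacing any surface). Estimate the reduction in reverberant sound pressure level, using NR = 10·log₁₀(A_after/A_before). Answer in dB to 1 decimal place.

Summing Sᵢαᵢ: 1.530 + 0.506 + 3.060 + 11.494 + 5.040 → A_before = 21.630 sabins.
Treatment contributes 74.4·0.65 = 48.360 sabins.
A_after = 21.630 + 48.360 = 69.990 sabins.
NR = 10·log₁₀(69.990/21.630) = 5.1 dB.

5.1 dB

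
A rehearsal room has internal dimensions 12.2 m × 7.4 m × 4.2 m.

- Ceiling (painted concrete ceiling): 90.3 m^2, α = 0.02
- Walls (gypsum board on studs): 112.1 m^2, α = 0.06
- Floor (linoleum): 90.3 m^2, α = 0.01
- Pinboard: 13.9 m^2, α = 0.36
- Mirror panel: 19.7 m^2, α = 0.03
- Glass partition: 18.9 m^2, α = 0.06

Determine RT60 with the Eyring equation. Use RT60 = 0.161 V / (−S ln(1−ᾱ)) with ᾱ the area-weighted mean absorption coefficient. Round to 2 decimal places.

3.69 sec

S = Σ Sᵢ = 345.2 m^2.
Σ(Sᵢαᵢ) = 90.3·0.02 + 112.1·0.06 + 90.3·0.01 + 13.9·0.36 + 19.7·0.03 + 18.9·0.06 = 16.164.
ᾱ = 16.164 / 345.2 = 0.0468.
Eyring denominator: −S ln(1−ᾱ) = 16.546.
V = 12.2 × 7.4 × 4.2 = 379.176 m³.
RT60 = 0.161 × 379.176 / 16.546 = 3.69 s.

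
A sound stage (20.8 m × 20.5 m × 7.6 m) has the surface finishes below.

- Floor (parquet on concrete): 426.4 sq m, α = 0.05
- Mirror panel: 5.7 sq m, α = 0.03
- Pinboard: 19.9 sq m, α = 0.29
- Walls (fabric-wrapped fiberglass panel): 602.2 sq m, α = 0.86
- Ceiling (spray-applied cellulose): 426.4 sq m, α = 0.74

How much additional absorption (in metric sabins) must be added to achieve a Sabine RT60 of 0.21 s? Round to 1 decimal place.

Equivalent absorption area: A₁ = 426.4*0.05 + 5.7*0.03 + 19.9*0.29 + 602.2*0.86 + 426.4*0.74 = 860.690 sq m.
Target A₂ = 0.161·3240.64/0.21 = 2484.491 sabins (V = 3240.64 m³).
Shortfall: 2484.491 − 860.690 = 1623.8 sabins.

1623.8 sabins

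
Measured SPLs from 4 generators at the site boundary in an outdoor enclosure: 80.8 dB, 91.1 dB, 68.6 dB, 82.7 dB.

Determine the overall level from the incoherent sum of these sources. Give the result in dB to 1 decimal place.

92.0 dB

Converting to relative power and adding: 10^(80.8/10) + 10^(91.1/10) + 10^(68.6/10) + 10^(82.7/10) = 1.602e+09.
Back to dB: 10·log₁₀ Σ = 92.0 dB.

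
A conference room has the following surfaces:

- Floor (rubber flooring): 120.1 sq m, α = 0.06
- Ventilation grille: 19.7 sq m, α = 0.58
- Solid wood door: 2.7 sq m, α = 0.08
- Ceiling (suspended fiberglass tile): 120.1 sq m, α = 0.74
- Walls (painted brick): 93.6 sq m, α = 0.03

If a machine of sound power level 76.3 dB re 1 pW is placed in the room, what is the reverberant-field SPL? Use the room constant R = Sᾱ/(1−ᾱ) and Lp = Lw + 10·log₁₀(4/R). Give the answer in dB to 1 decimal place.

Σ(Sᵢαᵢ) = 120.1×0.06 + 19.7×0.58 + 2.7×0.08 + 120.1×0.74 + 93.6×0.03 = 110.530; total area S = 356.2 sq m.
ᾱ = 0.3103, so room constant R = A/(1−ᾱ) = 160.258 sq m.
Lp = 76.3 + 10·log₁₀(4/160.258) = 76.3 + (-16.03) = 60.3 dB.

60.3 dB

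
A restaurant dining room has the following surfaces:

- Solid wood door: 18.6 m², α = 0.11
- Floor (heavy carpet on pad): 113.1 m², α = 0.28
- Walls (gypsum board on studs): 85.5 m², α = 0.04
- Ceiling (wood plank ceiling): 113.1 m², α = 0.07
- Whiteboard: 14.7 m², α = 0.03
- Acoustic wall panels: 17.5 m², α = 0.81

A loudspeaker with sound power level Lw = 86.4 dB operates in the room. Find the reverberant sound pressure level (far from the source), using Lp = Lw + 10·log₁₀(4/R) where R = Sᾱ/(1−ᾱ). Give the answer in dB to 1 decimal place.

73.9 dB

Σ(Sᵢαᵢ) = 18.6×0.11 + 113.1×0.28 + 85.5×0.04 + 113.1×0.07 + 14.7×0.03 + 17.5×0.81 = 59.667; total area S = 362.5 m².
ᾱ = 59.667/362.5 = 0.1646; R = Sᾱ/(1−ᾱ) = 59.667/(1−0.1646) = 71.423 m².
Lp = 86.4 + 10·log₁₀(4/71.423) = 86.4 + (-12.52) = 73.9 dB.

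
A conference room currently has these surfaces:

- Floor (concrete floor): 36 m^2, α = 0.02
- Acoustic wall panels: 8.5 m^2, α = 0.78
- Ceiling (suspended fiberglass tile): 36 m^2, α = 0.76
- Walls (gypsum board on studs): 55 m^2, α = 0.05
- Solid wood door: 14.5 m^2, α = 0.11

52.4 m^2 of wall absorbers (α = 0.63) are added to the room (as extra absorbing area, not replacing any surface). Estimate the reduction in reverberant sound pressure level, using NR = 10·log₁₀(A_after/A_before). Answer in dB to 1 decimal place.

Equivalent absorption area: A_before = 36×0.02 + 8.5×0.78 + 36×0.76 + 55×0.05 + 14.5×0.11 = 39.055 m^2.
Added absorption = 52.4 × 0.63 = 33.012 sabins.
New total A_after = 72.067 sabins.
Reduction = 10 log₁₀(A_after/A_before) = 10 log₁₀(1.8453) = 2.7 dB.

2.7 dB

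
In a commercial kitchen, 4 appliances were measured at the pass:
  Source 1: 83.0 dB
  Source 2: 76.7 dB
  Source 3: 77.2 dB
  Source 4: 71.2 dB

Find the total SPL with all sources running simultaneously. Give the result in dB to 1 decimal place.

Converting to relative power and adding: 10^(83.0/10) + 10^(76.7/10) + 10^(77.2/10) + 10^(71.2/10) = 3.12e+08.
Combined level = 10 log₁₀(3.12e+08) = 84.9 dB.

84.9 dB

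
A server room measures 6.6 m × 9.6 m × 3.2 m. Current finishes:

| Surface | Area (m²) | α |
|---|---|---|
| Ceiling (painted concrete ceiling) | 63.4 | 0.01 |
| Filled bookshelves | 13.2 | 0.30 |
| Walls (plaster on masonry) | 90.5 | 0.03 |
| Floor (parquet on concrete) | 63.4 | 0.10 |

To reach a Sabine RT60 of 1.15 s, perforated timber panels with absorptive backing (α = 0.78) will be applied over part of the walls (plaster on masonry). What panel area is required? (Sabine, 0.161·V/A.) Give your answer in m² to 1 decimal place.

A₁ = Σ Sᵢαᵢ = 63.4×0.01 + 13.2×0.30 + 90.5×0.03 + 63.4×0.10 = 13.649 sabins.
V = 202.752 m³. Target absorption A₂ = 0.161 × 202.752 / 1.15 = 28.385 sabins.
Absorption to add: 28.385 − 13.649 = 14.736 sabins.
Net gain per m²: Δα = 0.78 − 0.03 = 0.75.
Area = ΔA/Δα = 14.736/0.75 = 19.6 m².

19.6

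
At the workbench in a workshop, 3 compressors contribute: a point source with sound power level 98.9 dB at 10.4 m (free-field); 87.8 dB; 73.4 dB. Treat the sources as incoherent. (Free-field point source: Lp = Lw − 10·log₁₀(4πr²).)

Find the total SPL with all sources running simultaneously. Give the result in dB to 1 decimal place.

88.0 dB

Source at 10.4 m: Lp = 98.9 − 10·log₁₀(4π·10.4²) = 98.9 − 10·log₁₀(1359.179) = 67.6 dB.
Sum in the linear (power) domain: Σ 10^(Lᵢ/10) = 10^(67.6/10) + 10^(87.8/10) + 10^(73.4/10) = 6.302e+08.
Back to dB: 10·log₁₀ Σ = 88.0 dB.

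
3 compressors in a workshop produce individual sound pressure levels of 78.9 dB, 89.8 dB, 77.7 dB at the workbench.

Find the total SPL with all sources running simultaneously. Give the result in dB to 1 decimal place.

90.4 dB

Σ 10^(Lᵢ/10) = 1.092e+09.
Combined level = 10 log₁₀(1.092e+09) = 90.4 dB.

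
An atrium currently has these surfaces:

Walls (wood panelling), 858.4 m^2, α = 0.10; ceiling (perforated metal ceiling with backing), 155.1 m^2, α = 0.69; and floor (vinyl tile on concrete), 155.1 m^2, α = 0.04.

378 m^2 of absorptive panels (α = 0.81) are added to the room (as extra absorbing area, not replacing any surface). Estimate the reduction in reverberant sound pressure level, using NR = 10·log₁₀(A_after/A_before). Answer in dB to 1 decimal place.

A_before = Σ Sᵢαᵢ = 858.4*0.10 + 155.1*0.69 + 155.1*0.04 = 199.063 sabins.
Treatment contributes 378·0.81 = 306.180 sabins.
A_after = 199.063 + 306.180 = 505.243 sabins.
Reduction = 10 log₁₀(A_after/A_before) = 10 log₁₀(2.5381) = 4.0 dB.

4.0 dB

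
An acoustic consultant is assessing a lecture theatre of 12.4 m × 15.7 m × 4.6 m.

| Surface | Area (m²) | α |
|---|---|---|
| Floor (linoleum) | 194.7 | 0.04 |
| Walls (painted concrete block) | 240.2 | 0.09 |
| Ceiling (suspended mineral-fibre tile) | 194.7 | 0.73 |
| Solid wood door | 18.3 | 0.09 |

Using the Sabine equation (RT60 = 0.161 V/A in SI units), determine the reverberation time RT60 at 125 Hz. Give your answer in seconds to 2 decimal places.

Summing Sᵢαᵢ: 7.788 + 21.618 + 142.131 + 1.647 → A = 173.184 sabins.
V = 12.4·15.7·4.6 = 895.528 m³.
T = 0.161 V/A = 0.161·895.528/173.184 = 0.83 s.

0.83 sec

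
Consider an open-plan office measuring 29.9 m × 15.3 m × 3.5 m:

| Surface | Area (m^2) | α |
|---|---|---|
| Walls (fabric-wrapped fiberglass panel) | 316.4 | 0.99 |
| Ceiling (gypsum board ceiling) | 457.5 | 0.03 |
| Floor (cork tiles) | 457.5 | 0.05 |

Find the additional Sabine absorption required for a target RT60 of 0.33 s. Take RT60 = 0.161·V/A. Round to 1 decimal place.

Total absorption A₁ = 316.4·0.99 + 457.5·0.03 + 457.5·0.05
  = 313.236 + 13.725 + 22.875 = 349.836 m^2 sabins.
Target A₂ = 0.161·1601.145/0.33 = 781.165 sabins (V = 1601.145 m³).
Additional absorption ΔA = 781.165 − 349.836 = 431.3 sabins.

431.3 sabins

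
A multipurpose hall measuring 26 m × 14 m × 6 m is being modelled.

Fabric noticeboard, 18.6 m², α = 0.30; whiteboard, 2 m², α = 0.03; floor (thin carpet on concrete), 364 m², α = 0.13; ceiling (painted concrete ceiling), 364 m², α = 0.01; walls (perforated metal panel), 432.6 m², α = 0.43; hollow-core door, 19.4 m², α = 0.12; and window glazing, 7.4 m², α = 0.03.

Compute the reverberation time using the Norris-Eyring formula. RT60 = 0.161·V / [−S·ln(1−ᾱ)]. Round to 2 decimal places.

1.28 s

S = Σ Sᵢ = 1208.0 m².
Σ(Sᵢαᵢ) = 18.6×0.30 + 2×0.03 + 364×0.13 + 364×0.01 + 432.6×0.43 + 19.4×0.12 + 7.4×0.03 = 245.168.
Mean coefficient ᾱ = A/S = 0.2030.
Eyring denominator: −S ln(1−ᾱ) = 274.096.
V = 26 × 14 × 6 = 2184 m³.
T = 0.161·V/[−S·ln(1−ᾱ)] = 0.161·2184/274.096 = 1.28 s.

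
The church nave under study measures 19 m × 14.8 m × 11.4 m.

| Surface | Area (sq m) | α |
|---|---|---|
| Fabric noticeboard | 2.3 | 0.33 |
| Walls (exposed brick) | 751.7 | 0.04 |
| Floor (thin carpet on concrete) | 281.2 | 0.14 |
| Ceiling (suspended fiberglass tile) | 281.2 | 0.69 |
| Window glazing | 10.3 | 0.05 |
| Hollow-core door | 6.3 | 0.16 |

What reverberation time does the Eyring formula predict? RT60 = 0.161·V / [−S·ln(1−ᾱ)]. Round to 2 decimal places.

S = Σ Sᵢ = 1333.0 sq m.
Absorption A = 2.3×0.33 + 751.7×0.04 + 281.2×0.14 + 281.2×0.69 + 10.3×0.05 + 6.3×0.16 = 265.746 sabins.
Mean coefficient ᾱ = A/S = 0.1994.
−S·ln(1−ᾱ) = −1333.0 × ln(1 − 0.1994) = 296.451.
V = 19 × 14.8 × 11.4 = 3205.68 m³.
T = 0.161·V/[−S·ln(1−ᾱ)] = 0.161·3205.68/296.451 = 1.74 s.

1.74 seconds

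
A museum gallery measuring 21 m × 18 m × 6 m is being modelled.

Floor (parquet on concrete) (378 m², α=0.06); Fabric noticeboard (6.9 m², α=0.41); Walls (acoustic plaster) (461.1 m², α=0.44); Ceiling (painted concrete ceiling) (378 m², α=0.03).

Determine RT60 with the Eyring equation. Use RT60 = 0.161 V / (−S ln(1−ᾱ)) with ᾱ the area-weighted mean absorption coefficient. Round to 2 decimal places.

1.37 s

S = Σ Sᵢ = 1224.0 m².
Absorption A = 378×0.06 + 6.9×0.41 + 461.1×0.44 + 378×0.03 = 239.733 sabins.
Mean coefficient ᾱ = A/S = 0.1959.
−S·ln(1−ᾱ) = −1224.0 × ln(1 − 0.1959) = 266.871.
V = 21 × 18 × 6 = 2268 m³.
T = 0.161·V/[−S·ln(1−ᾱ)] = 0.161·2268/266.871 = 1.37 s.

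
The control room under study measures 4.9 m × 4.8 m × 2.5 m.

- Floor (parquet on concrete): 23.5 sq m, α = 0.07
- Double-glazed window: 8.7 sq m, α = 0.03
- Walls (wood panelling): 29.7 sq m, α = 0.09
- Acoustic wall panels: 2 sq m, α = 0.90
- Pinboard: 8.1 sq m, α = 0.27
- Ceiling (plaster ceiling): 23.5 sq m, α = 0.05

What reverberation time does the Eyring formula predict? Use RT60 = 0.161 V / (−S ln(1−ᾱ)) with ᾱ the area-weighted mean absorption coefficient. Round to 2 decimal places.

0.92 s

S = Σ Sᵢ = 95.5 sq m.
Absorption A = 23.5·0.07 + 8.7·0.03 + 29.7·0.09 + 2·0.90 + 8.1·0.27 + 23.5·0.05 = 9.741 sabins.
ᾱ = 9.741 / 95.5 = 0.1020.
−S·ln(1−ᾱ) = −95.5 × ln(1 − 0.1020) = 10.274.
V = 4.9 × 4.8 × 2.5 = 58.8 m³.
T = 0.161·V/[−S·ln(1−ᾱ)] = 0.161·58.8/10.274 = 0.92 s.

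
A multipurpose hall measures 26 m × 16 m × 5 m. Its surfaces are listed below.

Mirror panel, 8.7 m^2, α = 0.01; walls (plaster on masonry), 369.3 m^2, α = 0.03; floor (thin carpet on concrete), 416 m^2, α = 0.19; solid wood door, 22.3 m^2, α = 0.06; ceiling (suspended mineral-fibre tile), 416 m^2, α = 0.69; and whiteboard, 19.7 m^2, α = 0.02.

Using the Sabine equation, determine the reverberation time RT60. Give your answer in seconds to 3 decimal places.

0.884 s

Equivalent absorption area: A = 8.7×0.01 + 369.3×0.03 + 416×0.19 + 22.3×0.06 + 416×0.69 + 19.7×0.02 = 378.978 m^2.
V = 26·16·5 = 2080 m³.
RT60 = 0.161 · V / A = 0.161 × 2080 / 378.978 = 0.884 s.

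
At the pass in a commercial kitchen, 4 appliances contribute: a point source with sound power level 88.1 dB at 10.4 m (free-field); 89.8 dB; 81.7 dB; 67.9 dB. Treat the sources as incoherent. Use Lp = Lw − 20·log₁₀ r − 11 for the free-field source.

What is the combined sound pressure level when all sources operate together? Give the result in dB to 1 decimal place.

90.5 dB

Source at 10.4 m: Lp = 88.1 − 20·log₁₀(10.4) − 11 = 56.8 dB.
Sum in the linear (power) domain: Σ 10^(Lᵢ/10) = 10^(56.8/10) + 10^(89.8/10) + 10^(81.7/10) + 10^(67.9/10) = 1.11e+09.
Back to dB: 10·log₁₀ Σ = 90.5 dB.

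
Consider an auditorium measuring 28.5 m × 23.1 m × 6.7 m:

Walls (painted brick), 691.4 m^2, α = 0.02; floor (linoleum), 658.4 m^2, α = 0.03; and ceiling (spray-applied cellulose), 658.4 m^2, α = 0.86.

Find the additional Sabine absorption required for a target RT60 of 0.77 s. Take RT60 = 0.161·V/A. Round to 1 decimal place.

322.5 sabins

Equivalent absorption area: A₁ = 691.4*0.02 + 658.4*0.03 + 658.4*0.86 = 599.804 m^2.
V = 4410.945 m³. Required absorption A₂ = 0.161 × 4410.945 / 0.77 = 922.288 sabins.
Additional absorption ΔA = 922.288 − 599.804 = 322.5 sabins.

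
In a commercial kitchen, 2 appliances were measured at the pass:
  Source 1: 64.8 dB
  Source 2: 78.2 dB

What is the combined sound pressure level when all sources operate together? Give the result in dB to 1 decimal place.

78.4 dB

Σ 10^(Lᵢ/10) = 6.909e+07.
Combined level = 10 log₁₀(6.909e+07) = 78.4 dB.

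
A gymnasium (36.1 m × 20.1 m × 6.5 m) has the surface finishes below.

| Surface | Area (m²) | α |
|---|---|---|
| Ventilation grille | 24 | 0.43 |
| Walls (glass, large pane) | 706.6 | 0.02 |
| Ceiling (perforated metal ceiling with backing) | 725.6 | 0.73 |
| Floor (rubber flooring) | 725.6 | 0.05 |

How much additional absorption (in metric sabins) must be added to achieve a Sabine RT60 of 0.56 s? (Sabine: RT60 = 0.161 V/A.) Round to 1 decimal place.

765.6 sabins

A₁ = Σ Sᵢαᵢ = 24×0.43 + 706.6×0.02 + 725.6×0.73 + 725.6×0.05 = 590.420 sabins.
Target A₂ = 0.161·4716.465/0.56 = 1355.984 sabins (V = 4716.465 m³).
Shortfall: 1355.984 − 590.420 = 765.6 sabins.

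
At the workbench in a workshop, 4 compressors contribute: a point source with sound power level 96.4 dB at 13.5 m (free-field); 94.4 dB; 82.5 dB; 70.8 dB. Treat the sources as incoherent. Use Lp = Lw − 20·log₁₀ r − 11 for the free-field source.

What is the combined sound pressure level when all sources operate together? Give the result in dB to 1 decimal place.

Source at 13.5 m: Lp = 96.4 − 20·log₁₀(13.5) − 11 = 62.8 dB.
Σ 10^(Lᵢ/10) = 2.946e+09.
Back to dB: 10·log₁₀ Σ = 94.7 dB.

94.7 dB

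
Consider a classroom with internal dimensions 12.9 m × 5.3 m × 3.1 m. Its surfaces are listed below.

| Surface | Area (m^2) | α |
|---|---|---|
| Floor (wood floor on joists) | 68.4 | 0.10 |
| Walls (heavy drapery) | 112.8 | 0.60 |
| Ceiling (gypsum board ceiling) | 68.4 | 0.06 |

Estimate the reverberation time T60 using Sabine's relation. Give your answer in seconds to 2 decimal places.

A = Σ Sᵢαᵢ = 68.4·0.10 + 112.8·0.60 + 68.4·0.06 = 78.624 sabins.
Volume V = 12.9 × 5.3 × 3.1 = 211.947 m³.
Sabine: RT60 = 0.161 × 211.947 / 78.624 = 0.43 s.

0.43 s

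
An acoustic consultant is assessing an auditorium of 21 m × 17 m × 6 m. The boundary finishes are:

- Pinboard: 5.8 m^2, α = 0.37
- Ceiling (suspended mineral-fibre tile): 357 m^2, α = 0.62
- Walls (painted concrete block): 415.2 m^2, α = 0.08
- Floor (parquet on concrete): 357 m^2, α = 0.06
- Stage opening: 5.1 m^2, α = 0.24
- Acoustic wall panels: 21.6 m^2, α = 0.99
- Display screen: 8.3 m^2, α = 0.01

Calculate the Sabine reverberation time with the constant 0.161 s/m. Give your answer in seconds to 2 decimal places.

1.15 s

A = Σ Sᵢαᵢ = 5.8×0.37 + 357×0.62 + 415.2×0.08 + 357×0.06 + 5.1×0.24 + 21.6×0.99 + 8.3×0.01 = 300.813 sabins.
Room volume: 2142 m³.
Sabine: RT60 = 0.161 × 2142 / 300.813 = 1.15 s.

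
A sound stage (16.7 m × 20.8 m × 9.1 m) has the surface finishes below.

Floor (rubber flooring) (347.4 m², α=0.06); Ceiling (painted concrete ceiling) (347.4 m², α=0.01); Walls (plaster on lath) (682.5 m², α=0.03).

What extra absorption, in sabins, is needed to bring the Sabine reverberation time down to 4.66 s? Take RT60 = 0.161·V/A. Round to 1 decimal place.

Total absorption A₁ = 347.4·0.06 + 347.4·0.01 + 682.5·0.03
  = 20.844 + 3.474 + 20.475 = 44.793 m² sabins.
For T = 4.66 s, need A₂ = 0.161·V/T = 0.161·3160.976/4.66 = 109.210 sabins.
ΔA = A₂ − A₁ = 109.210 − 44.793 = 64.4 sabins.

64.4 sabins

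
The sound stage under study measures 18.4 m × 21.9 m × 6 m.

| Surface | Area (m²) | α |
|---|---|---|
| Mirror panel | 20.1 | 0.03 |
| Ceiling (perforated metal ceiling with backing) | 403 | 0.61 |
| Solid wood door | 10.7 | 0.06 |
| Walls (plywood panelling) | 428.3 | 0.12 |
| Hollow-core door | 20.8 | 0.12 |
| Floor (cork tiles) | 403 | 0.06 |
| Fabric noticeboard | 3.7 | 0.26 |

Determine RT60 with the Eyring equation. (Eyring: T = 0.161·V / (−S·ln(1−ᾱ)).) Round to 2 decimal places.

1.04 s

S = Σ Sᵢ = 1289.6 m².
Absorption A = 20.1×0.03 + 403×0.61 + 10.7×0.06 + 428.3×0.12 + 20.8×0.12 + 403×0.06 + 3.7×0.26 = 326.109 sabins.
Mean coefficient ᾱ = A/S = 0.2529.
Eyring denominator: −S ln(1−ᾱ) = 375.991.
V = 18.4 × 21.9 × 6 = 2417.76 m³.
T = 0.161·V/[−S·ln(1−ᾱ)] = 0.161·2417.76/375.991 = 1.04 s.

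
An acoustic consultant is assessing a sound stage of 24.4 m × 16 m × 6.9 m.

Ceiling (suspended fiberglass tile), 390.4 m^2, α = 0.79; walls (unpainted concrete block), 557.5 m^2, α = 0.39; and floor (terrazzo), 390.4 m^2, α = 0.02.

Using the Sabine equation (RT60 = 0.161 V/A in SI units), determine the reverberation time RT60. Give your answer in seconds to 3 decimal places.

Summing Sᵢαᵢ: 308.416 + 217.425 + 7.808 → A = 533.649 sabins.
V = 24.4·16·6.9 = 2693.76 m³.
RT60 = 0.161 · V / A = 0.161 × 2693.76 / 533.649 = 0.813 s.

0.813 s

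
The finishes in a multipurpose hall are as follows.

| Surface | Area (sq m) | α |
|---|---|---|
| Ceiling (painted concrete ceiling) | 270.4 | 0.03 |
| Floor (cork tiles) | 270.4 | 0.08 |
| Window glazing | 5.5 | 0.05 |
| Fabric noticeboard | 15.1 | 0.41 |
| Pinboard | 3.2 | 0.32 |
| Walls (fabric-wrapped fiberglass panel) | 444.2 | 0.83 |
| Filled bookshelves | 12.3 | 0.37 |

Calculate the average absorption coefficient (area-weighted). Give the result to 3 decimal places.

S = Σ Sᵢ = 270.4 + 270.4 + 5.5 + 15.1 + 3.2 + 444.2 + 12.3 = 1021.1 sq m.
Weighted sum Σ Sα = 410.471.
ᾱ = 410.471 / 1021.1 = 0.402.

0.402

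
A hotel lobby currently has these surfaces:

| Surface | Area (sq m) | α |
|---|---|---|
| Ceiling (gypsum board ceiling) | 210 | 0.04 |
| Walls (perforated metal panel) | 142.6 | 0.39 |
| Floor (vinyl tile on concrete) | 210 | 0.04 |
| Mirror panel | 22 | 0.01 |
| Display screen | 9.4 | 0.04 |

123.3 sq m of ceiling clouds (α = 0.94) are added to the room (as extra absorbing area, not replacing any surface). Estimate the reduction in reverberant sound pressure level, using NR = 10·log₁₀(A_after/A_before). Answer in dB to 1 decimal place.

4.1 dB

Summing Sᵢαᵢ: 8.400 + 55.614 + 8.400 + 0.220 + 0.376 → A_before = 73.010 sabins.
Added absorption = 123.3 × 0.94 = 115.902 sabins.
A_after = 73.010 + 115.902 = 188.912 sabins.
Reduction = 10 log₁₀(A_after/A_before) = 10 log₁₀(2.5875) = 4.1 dB.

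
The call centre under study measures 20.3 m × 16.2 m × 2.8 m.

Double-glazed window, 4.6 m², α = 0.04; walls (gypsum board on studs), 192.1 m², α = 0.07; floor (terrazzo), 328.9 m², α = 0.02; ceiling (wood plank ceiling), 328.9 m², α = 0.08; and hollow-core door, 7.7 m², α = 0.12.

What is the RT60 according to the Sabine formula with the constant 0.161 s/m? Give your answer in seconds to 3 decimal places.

A = Σ Sᵢαᵢ = 4.6×0.04 + 192.1×0.07 + 328.9×0.02 + 328.9×0.08 + 7.7×0.12 = 47.445 sabins.
Volume V = 20.3 × 16.2 × 2.8 = 920.808 m³.
T = 0.161 V/A = 0.161·920.808/47.445 = 3.125 s.

3.125 s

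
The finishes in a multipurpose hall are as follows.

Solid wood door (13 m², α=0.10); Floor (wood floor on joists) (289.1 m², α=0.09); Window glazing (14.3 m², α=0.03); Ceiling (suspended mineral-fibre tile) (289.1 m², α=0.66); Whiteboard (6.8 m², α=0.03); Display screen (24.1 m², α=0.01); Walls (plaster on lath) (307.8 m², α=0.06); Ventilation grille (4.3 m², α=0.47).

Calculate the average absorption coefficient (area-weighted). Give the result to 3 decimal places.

0.252

S = Σ Sᵢ = 13 + 289.1 + 14.3 + 289.1 + 6.8 + 24.1 + 307.8 + 4.3 = 948.5 m².
Σ(Sᵢαᵢ) = 13·0.10 + 289.1·0.09 + 14.3·0.03 + 289.1·0.66 + 6.8·0.03 + 24.1·0.01 + 307.8·0.06 + 4.3·0.47 = 239.488.
ᾱ = A/S = 0.252.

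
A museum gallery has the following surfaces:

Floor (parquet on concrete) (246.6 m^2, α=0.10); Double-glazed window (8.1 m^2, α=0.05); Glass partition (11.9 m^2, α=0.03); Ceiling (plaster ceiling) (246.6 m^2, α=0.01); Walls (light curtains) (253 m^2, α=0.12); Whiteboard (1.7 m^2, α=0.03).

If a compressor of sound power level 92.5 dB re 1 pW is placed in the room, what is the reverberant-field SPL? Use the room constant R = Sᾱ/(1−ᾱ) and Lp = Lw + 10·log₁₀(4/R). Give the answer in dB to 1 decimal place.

80.5 dB

A = 58.299 sabins; S = 767.9 m^2.
ᾱ = 58.299/767.9 = 0.0759; R = Sᾱ/(1−ᾱ) = 58.299/(1−0.0759) = 63.087 m^2.
Lp = Lw + 10 log₁₀(4/R) = 92.5 -11.98 = 80.5 dB.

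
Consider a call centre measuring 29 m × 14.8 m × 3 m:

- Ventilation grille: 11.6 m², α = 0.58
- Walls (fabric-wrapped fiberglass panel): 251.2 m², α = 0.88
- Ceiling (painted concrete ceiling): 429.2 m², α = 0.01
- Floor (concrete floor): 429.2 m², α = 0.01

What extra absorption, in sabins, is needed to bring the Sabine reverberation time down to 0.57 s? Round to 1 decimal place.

A₁ = Σ Sᵢαᵢ = 11.6*0.58 + 251.2*0.88 + 429.2*0.01 + 429.2*0.01 = 236.368 sabins.
Target A₂ = 0.161·1287.6/0.57 = 363.691 sabins (V = 1287.6 m³).
Shortfall: 363.691 − 236.368 = 127.3 sabins.

127.3 sabins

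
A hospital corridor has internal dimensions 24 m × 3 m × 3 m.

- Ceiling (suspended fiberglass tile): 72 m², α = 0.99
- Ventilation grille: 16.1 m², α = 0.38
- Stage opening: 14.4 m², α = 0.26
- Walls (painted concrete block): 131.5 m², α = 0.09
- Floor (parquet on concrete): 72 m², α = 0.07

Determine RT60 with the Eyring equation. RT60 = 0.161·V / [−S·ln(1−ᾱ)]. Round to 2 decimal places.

S = Σ Sᵢ = 306.0 m².
Absorption A = 72·0.99 + 16.1·0.38 + 14.4·0.26 + 131.5·0.09 + 72·0.07 = 98.017 sabins.
ᾱ = 98.017 / 306.0 = 0.3203.
Eyring denominator: −S ln(1−ᾱ) = 118.148.
V = 24 × 3 × 3 = 216 m³.
RT60 = 0.161 × 216 / 118.148 = 0.29 s.

0.29 seconds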